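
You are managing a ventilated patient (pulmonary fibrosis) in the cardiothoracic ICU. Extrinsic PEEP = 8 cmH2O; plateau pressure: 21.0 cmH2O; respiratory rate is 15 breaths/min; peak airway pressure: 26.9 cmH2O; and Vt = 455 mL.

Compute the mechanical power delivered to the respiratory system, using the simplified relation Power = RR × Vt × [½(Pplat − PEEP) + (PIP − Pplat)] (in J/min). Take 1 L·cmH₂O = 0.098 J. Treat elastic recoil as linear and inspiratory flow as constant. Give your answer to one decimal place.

8.3

Per-breath work = Vt × [½(Pplat−PEEP) + (PIP−Pplat)] = 0.455 × [0.5×13.0 + 5.9] = 0.455 × 12.4 = 5.642 L·cmH2O.
Power = 15 × 5.642 = 84.63 L·cmH2O/min.
× 0.098 J/(L·cmH2O) → 8.294 J/min.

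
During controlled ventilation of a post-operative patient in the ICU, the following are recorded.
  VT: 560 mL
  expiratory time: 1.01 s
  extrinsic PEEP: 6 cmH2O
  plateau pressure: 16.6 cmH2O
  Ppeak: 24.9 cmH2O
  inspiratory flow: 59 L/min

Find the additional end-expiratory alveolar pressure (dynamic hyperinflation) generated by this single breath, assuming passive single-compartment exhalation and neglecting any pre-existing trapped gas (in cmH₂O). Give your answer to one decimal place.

1.1

Flow: 59 L/min ÷ 60 = 0.9833 L/s.
R = (PIP − Pplat)/V̇ = (24.9 − 16.6) / 0.9833 = 8.3/0.9833 = 8.441 cmH2O·s/L.
C = Vt/(Pplat − PEEP) = 560.0 / (16.6 − 6) = 560.0/10.6 = 52.83 mL/cmH2O.
τ = R × C = 8.441 × 0.05283 L/cmH2O = 0.4459 s.
Fraction remaining = e^(−Te/τ) = e^(−1.01/0.4459) = 0.1038; trapped volume = 560.0 × 0.1038 = 58.128 mL.
Additional alveolar pressure from trapping ≈ V_trapped / C = 58.128 / 52.83 = 1.1 cmH2O.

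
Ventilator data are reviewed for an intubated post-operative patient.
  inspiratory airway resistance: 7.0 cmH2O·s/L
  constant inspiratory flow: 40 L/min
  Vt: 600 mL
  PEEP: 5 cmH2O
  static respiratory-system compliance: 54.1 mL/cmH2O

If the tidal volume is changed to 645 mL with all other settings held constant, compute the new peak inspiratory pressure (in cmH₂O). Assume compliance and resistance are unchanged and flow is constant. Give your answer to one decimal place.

Flow: 40 L/min ÷ 60 = 0.6667 L/s.
PIP = Vt/C + R·V̇ + PEEP (constant-flow equation of motion).
Only the elastic term changes: ΔPIP = ΔVt / C = (645 − 600) / 54.1 = 0.8318 cmH2O.
Original PIP = 600/54.1 + 7.0×0.6667 + 5 = 20.757 cmH2O; new PIP = 20.757 + (0.8318) = 21.589 cmH2O.

21.6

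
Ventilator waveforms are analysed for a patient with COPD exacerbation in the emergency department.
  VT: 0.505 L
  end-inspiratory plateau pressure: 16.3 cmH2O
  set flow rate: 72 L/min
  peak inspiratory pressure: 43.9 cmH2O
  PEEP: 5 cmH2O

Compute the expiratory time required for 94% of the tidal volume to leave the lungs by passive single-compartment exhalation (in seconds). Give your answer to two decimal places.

Flow: 72 L/min ÷ 60 = 1.2 L/s.
R = (PIP − Pplat)/V̇ = (43.9 − 16.3) / 1.2 = 27.6/1.2 = 23.0 cmH2O·s/L.
C = Vt/(Pplat − PEEP) = 505.0 / (16.3 − 5) = 505.0/11.3 = 44.69 mL/cmH2O.
τ = R × C = 23.0 × 0.04469 L/cmH2O = 1.028 s.
t = −τ·ln(1 − 0.94) = −1.028·ln(0.06) = 2.892 s.

2.89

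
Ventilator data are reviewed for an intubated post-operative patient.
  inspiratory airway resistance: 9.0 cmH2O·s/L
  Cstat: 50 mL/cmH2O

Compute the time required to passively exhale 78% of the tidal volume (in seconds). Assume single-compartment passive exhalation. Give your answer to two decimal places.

0.68

τ = R × C = 9.0 × 50 mL/cmH2O = 9.0 × 0.050 L/cmH2O = 0.45 s.
Exhaled fraction f = 1 − e^(−t/τ) → t = −τ·ln(1 − f) = −0.45·ln(0.22) = 0.6814 s.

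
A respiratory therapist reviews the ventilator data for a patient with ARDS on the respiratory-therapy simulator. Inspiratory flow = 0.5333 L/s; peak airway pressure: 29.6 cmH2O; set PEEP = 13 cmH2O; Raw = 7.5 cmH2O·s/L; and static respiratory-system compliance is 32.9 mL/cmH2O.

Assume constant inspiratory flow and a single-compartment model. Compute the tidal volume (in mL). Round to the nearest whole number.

Equation of motion (constant flow): PIP = Vt/C + R·V̇ + PEEP.
Vt/C = PIP − R·V̇ − PEEP = 29.6 − 4.0 − 13 = 12.6 cmH2O.
Vt = C × 12.6 = 32.9 × 12.6 = 414.54 mL.

415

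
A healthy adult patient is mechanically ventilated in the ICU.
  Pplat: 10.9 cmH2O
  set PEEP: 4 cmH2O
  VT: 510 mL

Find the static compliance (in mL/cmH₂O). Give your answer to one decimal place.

Cstat = Vt / (Pplat − PEEP) = 510 / (10.9 − 4) = 510 / 6.9 = 73.913 mL/cmH2O.

73.9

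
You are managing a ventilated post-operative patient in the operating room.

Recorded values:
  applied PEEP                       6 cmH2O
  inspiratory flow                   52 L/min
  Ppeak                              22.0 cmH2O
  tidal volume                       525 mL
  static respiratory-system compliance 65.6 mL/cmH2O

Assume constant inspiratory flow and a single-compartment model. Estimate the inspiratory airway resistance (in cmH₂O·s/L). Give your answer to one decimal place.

9.2

Flow: 52 L/min ÷ 60 = 0.8667 L/s.
Equation of motion (constant flow): PIP = Vt/C + R·V̇ + PEEP.
R·V̇ = PIP − Vt/C − PEEP = 22.0 − 525/65.6 − 6 = 22.0 − 8.003 − 6 = 7.997 cmH2O.
R = 7.997 / 0.8667 = 9.227 cmH2O·s/L.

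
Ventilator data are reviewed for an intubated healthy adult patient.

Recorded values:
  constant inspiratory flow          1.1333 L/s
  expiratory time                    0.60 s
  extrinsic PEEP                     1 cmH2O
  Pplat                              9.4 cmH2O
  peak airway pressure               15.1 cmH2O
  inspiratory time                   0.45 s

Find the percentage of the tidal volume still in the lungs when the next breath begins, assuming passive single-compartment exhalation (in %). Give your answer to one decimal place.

Vt = flow × Ti = 1.1333 L/s × 0.45 s × 1000 mL/L = 509.99 mL.
R = (PIP − Pplat)/V̇ = (15.1 − 9.4) / 1.1333 = 5.7/1.1333 = 5.03 cmH2O·s/L.
C = Vt/(Pplat − PEEP) = 509.99 / (9.4 − 1) = 509.99/8.4 = 60.713 mL/cmH2O.
τ = R × C = 5.03 × 0.06071 L/cmH2O = 0.3054 s.
Fraction remaining at end-expiration = e^(−Te/τ) = e^(−0.60/0.3054) = 0.1402 → 14.02%.

14.0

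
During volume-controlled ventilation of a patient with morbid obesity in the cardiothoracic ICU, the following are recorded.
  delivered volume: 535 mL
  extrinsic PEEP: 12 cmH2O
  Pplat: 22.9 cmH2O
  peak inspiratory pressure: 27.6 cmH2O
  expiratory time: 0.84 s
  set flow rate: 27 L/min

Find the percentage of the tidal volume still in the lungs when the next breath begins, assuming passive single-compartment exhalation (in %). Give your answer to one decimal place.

19.4

Flow: 27 L/min ÷ 60 = 0.45 L/s.
R = (PIP − Pplat)/V̇ = (27.6 − 22.9) / 0.45 = 4.7/0.45 = 10.444 cmH2O·s/L.
C = Vt/(Pplat − PEEP) = 535.0 / (22.9 − 12) = 535.0/10.9 = 49.083 mL/cmH2O.
τ = R × C = 10.444 × 0.04908 L/cmH2O = 0.5126 s.
Fraction remaining at end-expiration = e^(−Te/τ) = e^(−0.84/0.5126) = 0.1942 → 19.42%.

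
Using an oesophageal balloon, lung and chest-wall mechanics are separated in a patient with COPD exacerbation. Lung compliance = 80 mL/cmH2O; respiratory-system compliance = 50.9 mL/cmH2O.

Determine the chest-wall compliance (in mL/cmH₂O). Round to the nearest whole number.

1/Ccw = 1/Crs − 1/CL.
1/Ccw = 1/50.9 − 1/80 = 0.007146.
Ccw = 139.94 mL/cmH2O.

140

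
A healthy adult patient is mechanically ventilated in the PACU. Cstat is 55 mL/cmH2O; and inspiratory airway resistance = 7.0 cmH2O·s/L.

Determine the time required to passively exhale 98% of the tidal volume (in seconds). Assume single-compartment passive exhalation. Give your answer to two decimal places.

1.51

τ = R × C = 7.0 × 55 mL/cmH2O = 7.0 × 0.055 L/cmH2O = 0.385 s.
Exhaled fraction f = 1 − e^(−t/τ) → t = −τ·ln(1 − f) = −0.385·ln(0.02) = 1.506 s.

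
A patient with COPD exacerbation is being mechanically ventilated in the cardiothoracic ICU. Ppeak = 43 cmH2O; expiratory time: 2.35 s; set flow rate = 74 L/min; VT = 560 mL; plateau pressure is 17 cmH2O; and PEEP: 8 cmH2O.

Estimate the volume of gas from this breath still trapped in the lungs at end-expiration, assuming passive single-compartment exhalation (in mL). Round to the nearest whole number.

Flow: 74 L/min ÷ 60 = 1.2333 L/s.
R = (PIP − Pplat)/V̇ = (43 − 17) / 1.2333 = 26.0/1.2333 = 21.082 cmH2O·s/L.
C = Vt/(Pplat − PEEP) = 560.0 / (17 − 8) = 560.0/9.0 = 62.222 mL/cmH2O.
τ = R × C = 21.082 × 0.06222 L/cmH2O = 1.312 s.
Fraction remaining = e^(−Te/τ) = e^(−2.35/1.312) = 0.1668.
Trapped volume = 560.0 × 0.1668 = 93.408 mL.

93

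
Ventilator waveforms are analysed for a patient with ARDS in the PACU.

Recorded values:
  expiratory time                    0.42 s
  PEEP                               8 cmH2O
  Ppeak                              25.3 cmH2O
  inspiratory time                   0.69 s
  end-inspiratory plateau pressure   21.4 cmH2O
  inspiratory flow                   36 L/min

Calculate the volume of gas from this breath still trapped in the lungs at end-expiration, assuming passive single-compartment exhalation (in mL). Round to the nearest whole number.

Flow: 36 L/min ÷ 60 = 0.6 L/s.
Vt = flow × Ti = 0.6 L/s × 0.69 s × 1000 mL/L = 414.0 mL.
R = (PIP − Pplat)/V̇ = (25.3 − 21.4) / 0.6 = 3.9/0.6 = 6.5 cmH2O·s/L.
C = Vt/(Pplat − PEEP) = 414.0 / (21.4 − 8) = 414.0/13.4 = 30.896 mL/cmH2O.
τ = R × C = 6.5 × 0.0309 L/cmH2O = 0.2009 s.
Fraction remaining = e^(−Te/τ) = e^(−0.42/0.2009) = 0.1236.
Trapped volume = 414.0 × 0.1236 = 51.17 mL.

51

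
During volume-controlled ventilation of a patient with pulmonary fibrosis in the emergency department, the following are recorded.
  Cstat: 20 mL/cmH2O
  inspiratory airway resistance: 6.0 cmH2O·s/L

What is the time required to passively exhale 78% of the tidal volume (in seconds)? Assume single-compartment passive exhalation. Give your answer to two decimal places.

τ = R × C = 6.0 × 20 mL/cmH2O = 6.0 × 0.020 L/cmH2O = 0.12 s.
Exhaled fraction f = 1 − e^(−t/τ) → t = −τ·ln(1 − f) = −0.12·ln(0.22) = 0.1817 s.

0.18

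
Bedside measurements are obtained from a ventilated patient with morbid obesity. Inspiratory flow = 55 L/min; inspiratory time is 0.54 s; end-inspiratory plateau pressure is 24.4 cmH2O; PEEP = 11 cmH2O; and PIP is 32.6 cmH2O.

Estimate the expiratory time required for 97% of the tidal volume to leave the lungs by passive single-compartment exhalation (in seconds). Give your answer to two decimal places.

1.16

Flow: 55 L/min ÷ 60 = 0.9167 L/s.
Vt = flow × Ti = 0.9167 L/s × 0.54 s × 1000 mL/L = 495.02 mL.
R = (PIP − Pplat)/V̇ = (32.6 − 24.4) / 0.9167 = 8.2/0.9167 = 8.945 cmH2O·s/L.
C = Vt/(Pplat − PEEP) = 495.02 / (24.4 − 11) = 495.02/13.4 = 36.942 mL/cmH2O.
τ = R × C = 8.945 × 0.03694 L/cmH2O = 0.3304 s.
t = −τ·ln(1 − 0.97) = −0.3304·ln(0.03) = 1.159 s.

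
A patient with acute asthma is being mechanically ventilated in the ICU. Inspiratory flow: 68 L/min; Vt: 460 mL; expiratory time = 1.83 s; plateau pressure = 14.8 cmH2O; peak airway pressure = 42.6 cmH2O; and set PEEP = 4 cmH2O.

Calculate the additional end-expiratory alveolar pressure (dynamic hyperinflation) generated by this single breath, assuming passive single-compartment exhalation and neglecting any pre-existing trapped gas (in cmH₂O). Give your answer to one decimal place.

Flow: 68 L/min ÷ 60 = 1.1333 L/s.
R = (PIP − Pplat)/V̇ = (42.6 − 14.8) / 1.1333 = 27.8/1.1333 = 24.53 cmH2O·s/L.
C = Vt/(Pplat − PEEP) = 460.0 / (14.8 − 4) = 460.0/10.8 = 42.593 mL/cmH2O.
τ = R × C = 24.53 × 0.04259 L/cmH2O = 1.045 s.
Fraction remaining = e^(−Te/τ) = e^(−1.83/1.045) = 0.1736; trapped volume = 460.0 × 0.1736 = 79.856 mL.
Additional alveolar pressure from trapping ≈ V_trapped / C = 79.856 / 42.593 = 1.875 cmH2O.

1.9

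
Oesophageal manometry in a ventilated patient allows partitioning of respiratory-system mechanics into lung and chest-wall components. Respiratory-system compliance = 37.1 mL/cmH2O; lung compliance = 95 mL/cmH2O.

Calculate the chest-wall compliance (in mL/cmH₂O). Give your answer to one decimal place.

1/Ccw = 1/Crs − 1/CL.
1/Ccw = 1/37.1 − 1/95 = 0.01643.
Ccw = 60.864 mL/cmH2O.

60.9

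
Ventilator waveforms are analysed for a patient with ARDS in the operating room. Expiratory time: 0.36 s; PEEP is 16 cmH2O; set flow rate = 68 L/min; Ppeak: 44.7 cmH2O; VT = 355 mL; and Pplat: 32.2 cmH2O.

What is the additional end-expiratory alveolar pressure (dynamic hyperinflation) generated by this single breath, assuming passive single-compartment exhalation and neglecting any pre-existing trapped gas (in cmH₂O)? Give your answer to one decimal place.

3.7

Flow: 68 L/min ÷ 60 = 1.1333 L/s.
R = (PIP − Pplat)/V̇ = (44.7 − 32.2) / 1.1333 = 12.5/1.1333 = 11.03 cmH2O·s/L.
C = Vt/(Pplat − PEEP) = 355.0 / (32.2 − 16) = 355.0/16.2 = 21.914 mL/cmH2O.
τ = R × C = 11.03 × 0.02191 L/cmH2O = 0.2417 s.
Fraction remaining = e^(−Te/τ) = e^(−0.36/0.2417) = 0.2255; trapped volume = 355.0 × 0.2255 = 80.053 mL.
Additional alveolar pressure from trapping ≈ V_trapped / C = 80.053 / 21.914 = 3.653 cmH2O.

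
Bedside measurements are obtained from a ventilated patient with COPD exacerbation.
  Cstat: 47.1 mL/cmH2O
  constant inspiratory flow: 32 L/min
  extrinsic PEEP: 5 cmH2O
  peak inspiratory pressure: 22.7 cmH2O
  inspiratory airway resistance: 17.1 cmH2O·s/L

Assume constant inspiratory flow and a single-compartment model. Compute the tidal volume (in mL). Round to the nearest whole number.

404

Flow: 32 L/min ÷ 60 = 0.5333 L/s.
Equation of motion (constant flow): PIP = Vt/C + R·V̇ + PEEP.
Vt/C = PIP − R·V̇ − PEEP = 22.7 − 9.119 − 5 = 8.581 cmH2O.
Vt = C × 8.581 = 47.1 × 8.581 = 404.17 mL.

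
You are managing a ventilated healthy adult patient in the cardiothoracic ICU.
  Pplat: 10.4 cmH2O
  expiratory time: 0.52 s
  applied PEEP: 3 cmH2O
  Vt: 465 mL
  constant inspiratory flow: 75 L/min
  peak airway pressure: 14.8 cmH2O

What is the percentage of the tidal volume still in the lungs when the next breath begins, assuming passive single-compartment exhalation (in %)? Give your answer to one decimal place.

9.5

Flow: 75 L/min ÷ 60 = 1.25 L/s.
R = (PIP − Pplat)/V̇ = (14.8 − 10.4) / 1.25 = 4.4/1.25 = 3.52 cmH2O·s/L.
C = Vt/(Pplat − PEEP) = 465.0 / (10.4 − 3) = 465.0/7.4 = 62.838 mL/cmH2O.
τ = R × C = 3.52 × 0.06284 L/cmH2O = 0.2212 s.
Fraction remaining at end-expiration = e^(−Te/τ) = e^(−0.52/0.2212) = 0.09529 → 9.529%.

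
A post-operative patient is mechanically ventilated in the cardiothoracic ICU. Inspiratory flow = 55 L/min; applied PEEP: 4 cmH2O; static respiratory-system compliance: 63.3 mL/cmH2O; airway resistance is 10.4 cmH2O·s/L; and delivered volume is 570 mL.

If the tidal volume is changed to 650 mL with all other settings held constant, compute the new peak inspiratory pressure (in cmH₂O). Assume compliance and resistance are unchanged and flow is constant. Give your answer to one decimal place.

Flow: 55 L/min ÷ 60 = 0.9167 L/s.
PIP = Vt/C + R·V̇ + PEEP (constant-flow equation of motion).
Only the elastic term changes: ΔPIP = ΔVt / C = (650 − 570) / 63.3 = 1.264 cmH2O.
Original PIP = 570/63.3 + 10.4×0.9167 + 4 = 22.538 cmH2O; new PIP = 22.538 + (1.264) = 23.802 cmH2O.

23.8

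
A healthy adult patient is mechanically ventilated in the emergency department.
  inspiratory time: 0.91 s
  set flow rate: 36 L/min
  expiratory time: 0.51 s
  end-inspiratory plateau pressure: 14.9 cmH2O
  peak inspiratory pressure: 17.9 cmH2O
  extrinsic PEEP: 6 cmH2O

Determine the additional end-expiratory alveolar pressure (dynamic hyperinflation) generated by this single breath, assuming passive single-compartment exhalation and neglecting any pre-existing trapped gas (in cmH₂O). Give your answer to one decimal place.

Flow: 36 L/min ÷ 60 = 0.6 L/s.
Vt = flow × Ti = 0.6 L/s × 0.91 s × 1000 mL/L = 546.0 mL.
R = (PIP − Pplat)/V̇ = (17.9 − 14.9) / 0.6 = 3.0/0.6 = 5.0 cmH2O·s/L.
C = Vt/(Pplat − PEEP) = 546.0 / (14.9 − 6) = 546.0/8.9 = 61.348 mL/cmH2O.
τ = R × C = 5.0 × 0.06135 L/cmH2O = 0.3068 s.
Fraction remaining = e^(−Te/τ) = e^(−0.51/0.3068) = 0.1897; trapped volume = 546.0 × 0.1897 = 103.58 mL.
Additional alveolar pressure from trapping ≈ V_trapped / C = 103.58 / 61.348 = 1.688 cmH2O.

1.7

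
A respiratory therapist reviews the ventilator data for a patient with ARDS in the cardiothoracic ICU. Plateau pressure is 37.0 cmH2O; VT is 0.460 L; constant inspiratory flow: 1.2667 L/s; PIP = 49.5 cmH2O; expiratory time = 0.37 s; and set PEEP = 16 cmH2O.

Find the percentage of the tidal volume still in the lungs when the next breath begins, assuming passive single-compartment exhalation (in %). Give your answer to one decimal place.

R = (PIP − Pplat)/V̇ = (49.5 − 37.0) / 1.2667 = 12.5/1.2667 = 9.868 cmH2O·s/L.
C = Vt/(Pplat − PEEP) = 460.0 / (37.0 − 16) = 460.0/21.0 = 21.905 mL/cmH2O.
τ = R × C = 9.868 × 0.02191 L/cmH2O = 0.2162 s.
Fraction remaining at end-expiration = e^(−Te/τ) = e^(−0.37/0.2162) = 0.1806 → 18.06%.

18.1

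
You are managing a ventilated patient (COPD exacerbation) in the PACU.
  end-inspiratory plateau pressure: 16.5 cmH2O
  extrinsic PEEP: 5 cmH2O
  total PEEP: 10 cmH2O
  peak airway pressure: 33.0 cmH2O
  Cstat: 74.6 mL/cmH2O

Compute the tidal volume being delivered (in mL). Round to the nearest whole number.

End-expiratory occlusion gives total PEEP = 10 cmH2O (intrinsic PEEP = 10 − 5 = 5). Use total PEEP for the elastic gradient.
Vt = Cstat × (Pplat − PEEPtotal) = 74.6 × (16.5 − 10) = 74.6 × 6.5 = 484.9 mL.

485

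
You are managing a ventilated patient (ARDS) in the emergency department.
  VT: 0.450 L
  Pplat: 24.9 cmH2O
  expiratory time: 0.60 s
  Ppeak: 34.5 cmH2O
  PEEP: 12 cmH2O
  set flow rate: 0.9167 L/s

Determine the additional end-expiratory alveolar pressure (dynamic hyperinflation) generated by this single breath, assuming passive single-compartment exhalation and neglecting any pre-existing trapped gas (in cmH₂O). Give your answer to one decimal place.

2.5

R = (PIP − Pplat)/V̇ = (34.5 − 24.9) / 0.9167 = 9.6/0.9167 = 10.472 cmH2O·s/L.
C = Vt/(Pplat − PEEP) = 450.0 / (24.9 − 12) = 450.0/12.9 = 34.884 mL/cmH2O.
τ = R × C = 10.472 × 0.03488 L/cmH2O = 0.3653 s.
Fraction remaining = e^(−Te/τ) = e^(−0.60/0.3653) = 0.1935; trapped volume = 450.0 × 0.1935 = 87.075 mL.
Additional alveolar pressure from trapping ≈ V_trapped / C = 87.075 / 34.884 = 2.496 cmH2O.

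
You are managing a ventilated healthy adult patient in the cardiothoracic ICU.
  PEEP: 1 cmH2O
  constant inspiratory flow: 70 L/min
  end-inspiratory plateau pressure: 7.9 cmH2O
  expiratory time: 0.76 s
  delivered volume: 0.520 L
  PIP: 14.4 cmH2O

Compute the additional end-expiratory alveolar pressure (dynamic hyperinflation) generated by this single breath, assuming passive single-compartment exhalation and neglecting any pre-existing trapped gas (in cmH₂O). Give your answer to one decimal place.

1.1

Flow: 70 L/min ÷ 60 = 1.1667 L/s.
R = (PIP − Pplat)/V̇ = (14.4 − 7.9) / 1.1667 = 6.5/1.1667 = 5.571 cmH2O·s/L.
C = Vt/(Pplat − PEEP) = 520.0 / (7.9 − 1) = 520.0/6.9 = 75.362 mL/cmH2O.
τ = R × C = 5.571 × 0.07536 L/cmH2O = 0.4198 s.
Fraction remaining = e^(−Te/τ) = e^(−0.76/0.4198) = 0.1636; trapped volume = 520.0 × 0.1636 = 85.072 mL.
Additional alveolar pressure from trapping ≈ V_trapped / C = 85.072 / 75.362 = 1.129 cmH2O.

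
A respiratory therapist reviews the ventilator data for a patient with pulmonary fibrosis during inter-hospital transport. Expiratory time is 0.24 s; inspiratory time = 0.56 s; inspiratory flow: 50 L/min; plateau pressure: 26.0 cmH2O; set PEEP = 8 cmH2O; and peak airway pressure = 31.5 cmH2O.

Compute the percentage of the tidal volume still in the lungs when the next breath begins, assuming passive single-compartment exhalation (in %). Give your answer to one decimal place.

Flow: 50 L/min ÷ 60 = 0.8333 L/s.
Vt = flow × Ti = 0.8333 L/s × 0.56 s × 1000 mL/L = 466.65 mL.
R = (PIP − Pplat)/V̇ = (31.5 − 26.0) / 0.8333 = 5.5/0.8333 = 6.6 cmH2O·s/L.
C = Vt/(Pplat − PEEP) = 466.65 / (26.0 − 8) = 466.65/18.0 = 25.925 mL/cmH2O.
τ = R × C = 6.6 × 0.02593 L/cmH2O = 0.1711 s.
Fraction remaining at end-expiration = e^(−Te/τ) = e^(−0.24/0.1711) = 0.2459 → 24.59%.

24.6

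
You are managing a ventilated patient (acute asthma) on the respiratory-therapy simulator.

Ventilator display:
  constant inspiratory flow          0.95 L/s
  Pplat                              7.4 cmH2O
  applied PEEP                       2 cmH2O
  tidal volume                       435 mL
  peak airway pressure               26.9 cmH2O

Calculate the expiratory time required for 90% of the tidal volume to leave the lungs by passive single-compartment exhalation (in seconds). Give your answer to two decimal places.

3.81

R = (PIP − Pplat)/V̇ = (26.9 − 7.4) / 0.95 = 19.5/0.95 = 20.526 cmH2O·s/L.
C = Vt/(Pplat − PEEP) = 435.0 / (7.4 − 2) = 435.0/5.4 = 80.556 mL/cmH2O.
τ = R × C = 20.526 × 0.08056 L/cmH2O = 1.654 s.
t = −τ·ln(1 − 0.90) = −1.654·ln(0.1) = 3.808 s.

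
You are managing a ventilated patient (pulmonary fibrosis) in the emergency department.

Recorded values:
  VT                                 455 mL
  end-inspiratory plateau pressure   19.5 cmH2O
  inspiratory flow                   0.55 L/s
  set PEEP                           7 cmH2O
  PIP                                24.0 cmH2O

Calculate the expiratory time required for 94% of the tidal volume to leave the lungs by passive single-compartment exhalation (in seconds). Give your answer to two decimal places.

R = (PIP − Pplat)/V̇ = (24.0 − 19.5) / 0.55 = 4.5/0.55 = 8.182 cmH2O·s/L.
C = Vt/(Pplat − PEEP) = 455.0 / (19.5 − 7) = 455.0/12.5 = 36.4 mL/cmH2O.
τ = R × C = 8.182 × 0.0364 L/cmH2O = 0.2978 s.
t = −τ·ln(1 − 0.94) = −0.2978·ln(0.06) = 0.8378 s.

0.84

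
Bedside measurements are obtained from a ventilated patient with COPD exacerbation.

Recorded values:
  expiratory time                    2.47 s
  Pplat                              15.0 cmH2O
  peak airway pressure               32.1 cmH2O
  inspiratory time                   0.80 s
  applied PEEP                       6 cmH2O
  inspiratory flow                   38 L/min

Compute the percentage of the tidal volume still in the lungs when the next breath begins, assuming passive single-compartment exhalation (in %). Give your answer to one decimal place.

Flow: 38 L/min ÷ 60 = 0.6333 L/s.
Vt = flow × Ti = 0.6333 L/s × 0.80 s × 1000 mL/L = 506.64 mL.
R = (PIP − Pplat)/V̇ = (32.1 − 15.0) / 0.6333 = 17.1/0.6333 = 27.001 cmH2O·s/L.
C = Vt/(Pplat − PEEP) = 506.64 / (15.0 − 6) = 506.64/9.0 = 56.293 mL/cmH2O.
τ = R × C = 27.001 × 0.05629 L/cmH2O = 1.52 s.
Fraction remaining at end-expiration = e^(−Te/τ) = e^(−2.47/1.52) = 0.1969 → 19.69%.

19.7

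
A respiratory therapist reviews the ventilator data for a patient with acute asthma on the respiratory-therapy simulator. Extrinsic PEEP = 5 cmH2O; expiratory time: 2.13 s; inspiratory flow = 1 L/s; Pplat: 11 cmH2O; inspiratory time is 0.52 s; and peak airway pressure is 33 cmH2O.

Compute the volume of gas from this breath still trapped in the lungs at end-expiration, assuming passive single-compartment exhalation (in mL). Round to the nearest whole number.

170

Vt = flow × Ti = 1 L/s × 0.52 s × 1000 mL/L = 520.0 mL.
R = (PIP − Pplat)/V̇ = (33 − 11) / 1 = 22.0/1 = 22.0 cmH2O·s/L.
C = Vt/(Pplat − PEEP) = 520.0 / (11 − 5) = 520.0/6.0 = 86.667 mL/cmH2O.
τ = R × C = 22.0 × 0.08667 L/cmH2O = 1.907 s.
Fraction remaining = e^(−Te/τ) = e^(−2.13/1.907) = 0.3273.
Trapped volume = 520.0 × 0.3273 = 170.2 mL.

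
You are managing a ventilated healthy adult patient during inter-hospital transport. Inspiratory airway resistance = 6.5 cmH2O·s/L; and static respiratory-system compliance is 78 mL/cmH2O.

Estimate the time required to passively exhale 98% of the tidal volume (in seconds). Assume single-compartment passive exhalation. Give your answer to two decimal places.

τ = R × C = 6.5 × 78 mL/cmH2O = 6.5 × 0.078 L/cmH2O = 0.507 s.
Exhaled fraction f = 1 − e^(−t/τ) → t = −τ·ln(1 − f) = −0.507·ln(0.02) = 1.983 s.

1.98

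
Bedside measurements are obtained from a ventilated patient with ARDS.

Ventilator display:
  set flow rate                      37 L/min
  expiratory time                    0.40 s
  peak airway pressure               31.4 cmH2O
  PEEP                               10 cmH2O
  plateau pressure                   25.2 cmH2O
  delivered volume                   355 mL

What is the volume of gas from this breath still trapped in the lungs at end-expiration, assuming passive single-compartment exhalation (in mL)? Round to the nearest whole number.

65

Flow: 37 L/min ÷ 60 = 0.6167 L/s.
R = (PIP − Pplat)/V̇ = (31.4 − 25.2) / 0.6167 = 6.2/0.6167 = 10.054 cmH2O·s/L.
C = Vt/(Pplat − PEEP) = 355.0 / (25.2 − 10) = 355.0/15.2 = 23.355 mL/cmH2O.
τ = R × C = 10.054 × 0.02336 L/cmH2O = 0.2349 s.
Fraction remaining = e^(−Te/τ) = e^(−0.40/0.2349) = 0.1822.
Trapped volume = 355.0 × 0.1822 = 64.681 mL.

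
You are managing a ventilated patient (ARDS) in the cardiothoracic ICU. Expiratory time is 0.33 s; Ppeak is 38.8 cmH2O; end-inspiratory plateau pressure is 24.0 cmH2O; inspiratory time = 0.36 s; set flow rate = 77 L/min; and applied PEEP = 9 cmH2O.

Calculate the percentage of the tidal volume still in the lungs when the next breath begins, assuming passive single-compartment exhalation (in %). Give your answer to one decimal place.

Flow: 77 L/min ÷ 60 = 1.2833 L/s.
Vt = flow × Ti = 1.2833 L/s × 0.36 s × 1000 mL/L = 461.99 mL.
R = (PIP − Pplat)/V̇ = (38.8 − 24.0) / 1.2833 = 14.8/1.2833 = 11.533 cmH2O·s/L.
C = Vt/(Pplat − PEEP) = 461.99 / (24.0 − 9) = 461.99/15.0 = 30.799 mL/cmH2O.
τ = R × C = 11.533 × 0.0308 L/cmH2O = 0.3552 s.
Fraction remaining at end-expiration = e^(−Te/τ) = e^(−0.33/0.3552) = 0.3949 → 39.49%.

39.5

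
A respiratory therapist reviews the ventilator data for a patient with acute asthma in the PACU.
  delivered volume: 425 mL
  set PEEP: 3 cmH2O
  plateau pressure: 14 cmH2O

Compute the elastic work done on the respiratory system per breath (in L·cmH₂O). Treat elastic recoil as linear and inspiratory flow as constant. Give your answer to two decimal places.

2.34

Elastic work ≈ ½ × (Pplat − PEEP) × Vt = 0.5 × (14 − 3) × 0.425 L = 0.5 × 11.0 × 0.425 = 2.338 L·cmH2O.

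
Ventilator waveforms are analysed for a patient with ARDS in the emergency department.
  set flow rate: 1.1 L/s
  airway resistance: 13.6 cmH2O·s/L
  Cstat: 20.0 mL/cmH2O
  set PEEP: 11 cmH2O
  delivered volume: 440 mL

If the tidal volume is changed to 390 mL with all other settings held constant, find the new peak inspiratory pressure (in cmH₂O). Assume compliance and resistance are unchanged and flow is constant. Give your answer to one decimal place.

45.5

PIP = Vt/C + R·V̇ + PEEP (constant-flow equation of motion).
Only the elastic term changes: ΔPIP = ΔVt / C = (390 − 440) / 20.0 = -2.5 cmH2O.
Original PIP = 440/20.0 + 13.6×1.1 + 11 = 47.96 cmH2O; new PIP = 47.96 + (-2.5) = 45.46 cmH2O.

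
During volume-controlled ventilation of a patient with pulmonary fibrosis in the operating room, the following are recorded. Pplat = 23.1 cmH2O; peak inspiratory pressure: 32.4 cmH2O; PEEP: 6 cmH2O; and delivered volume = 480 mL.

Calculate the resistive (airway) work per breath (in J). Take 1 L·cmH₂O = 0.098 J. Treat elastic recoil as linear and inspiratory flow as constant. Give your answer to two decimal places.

0.44

With constant inspiratory flow the resistive pressure is constant at PIP − Pplat = 32.4 − 23.1 = 9.3 cmH2O, so resistive work = 9.3 × 0.480 = 4.464 L·cmH2O.
× 0.098 J/(L·cmH2O) → 0.4375 J.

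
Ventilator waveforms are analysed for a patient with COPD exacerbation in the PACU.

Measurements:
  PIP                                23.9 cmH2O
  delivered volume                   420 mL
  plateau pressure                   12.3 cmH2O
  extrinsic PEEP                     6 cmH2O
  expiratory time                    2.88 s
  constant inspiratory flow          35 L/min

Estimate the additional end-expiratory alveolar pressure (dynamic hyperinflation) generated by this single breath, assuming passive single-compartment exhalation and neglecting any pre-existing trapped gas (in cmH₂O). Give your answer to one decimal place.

0.7

Flow: 35 L/min ÷ 60 = 0.5833 L/s.
R = (PIP − Pplat)/V̇ = (23.9 − 12.3) / 0.5833 = 11.6/0.5833 = 19.887 cmH2O·s/L.
C = Vt/(Pplat − PEEP) = 420.0 / (12.3 − 6) = 420.0/6.3 = 66.667 mL/cmH2O.
τ = R × C = 19.887 × 0.06667 L/cmH2O = 1.326 s.
Fraction remaining = e^(−Te/τ) = e^(−2.88/1.326) = 0.114; trapped volume = 420.0 × 0.114 = 47.88 mL.
Additional alveolar pressure from trapping ≈ V_trapped / C = 47.88 / 66.667 = 0.7182 cmH2O.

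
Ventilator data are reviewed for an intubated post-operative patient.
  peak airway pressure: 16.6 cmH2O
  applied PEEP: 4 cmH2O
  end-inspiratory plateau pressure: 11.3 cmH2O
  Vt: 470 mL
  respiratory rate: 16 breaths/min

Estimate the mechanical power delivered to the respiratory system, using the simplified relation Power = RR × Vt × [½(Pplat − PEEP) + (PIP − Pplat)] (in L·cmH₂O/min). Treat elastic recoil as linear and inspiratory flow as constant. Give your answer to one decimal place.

Per-breath work = Vt × [½(Pplat−PEEP) + (PIP−Pplat)] = 0.470 × [0.5×7.3 + 5.3] = 0.470 × 8.95 = 4.207 L·cmH2O.
Power = 16 × 4.207 = 67.312 L·cmH2O/min.

67.3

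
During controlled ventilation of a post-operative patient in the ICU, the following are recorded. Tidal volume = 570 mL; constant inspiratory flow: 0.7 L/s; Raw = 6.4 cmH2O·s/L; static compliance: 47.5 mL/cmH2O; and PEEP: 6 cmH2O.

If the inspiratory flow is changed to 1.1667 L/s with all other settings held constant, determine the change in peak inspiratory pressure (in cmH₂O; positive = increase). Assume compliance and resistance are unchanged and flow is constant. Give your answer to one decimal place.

3.0

PIP = Vt/C + R·V̇ + PEEP (constant-flow equation of motion).
Only the resistive term changes: ΔPIP = R × ΔV̇ = 6.4 × (1.1667 − 0.7) = 6.4 × 0.4667 = 2.987 cmH2O.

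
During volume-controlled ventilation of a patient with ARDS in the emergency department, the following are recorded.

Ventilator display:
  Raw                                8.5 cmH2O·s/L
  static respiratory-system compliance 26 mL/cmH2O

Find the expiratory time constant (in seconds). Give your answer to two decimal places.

τ = R × C = 8.5 × 26 mL/cmH2O = 8.5 × 0.026 L/cmH2O = 0.221 s.

0.22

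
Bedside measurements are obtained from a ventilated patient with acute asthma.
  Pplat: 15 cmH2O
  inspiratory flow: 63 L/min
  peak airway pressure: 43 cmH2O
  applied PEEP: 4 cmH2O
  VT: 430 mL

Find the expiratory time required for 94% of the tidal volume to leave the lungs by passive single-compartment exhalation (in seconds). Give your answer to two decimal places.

2.93

Flow: 63 L/min ÷ 60 = 1.05 L/s.
R = (PIP − Pplat)/V̇ = (43 − 15) / 1.05 = 28.0/1.05 = 26.667 cmH2O·s/L.
C = Vt/(Pplat − PEEP) = 430.0 / (15 − 4) = 430.0/11.0 = 39.091 mL/cmH2O.
τ = R × C = 26.667 × 0.03909 L/cmH2O = 1.042 s.
t = −τ·ln(1 − 0.94) = −1.042·ln(0.06) = 2.932 s.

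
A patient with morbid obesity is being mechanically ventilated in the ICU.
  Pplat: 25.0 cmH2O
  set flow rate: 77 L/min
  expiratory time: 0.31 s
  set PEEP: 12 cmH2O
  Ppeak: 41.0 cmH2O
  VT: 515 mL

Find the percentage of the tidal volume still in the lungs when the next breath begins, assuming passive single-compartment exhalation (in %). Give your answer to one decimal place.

53.4

Flow: 77 L/min ÷ 60 = 1.2833 L/s.
R = (PIP − Pplat)/V̇ = (41.0 − 25.0) / 1.2833 = 16.0/1.2833 = 12.468 cmH2O·s/L.
C = Vt/(Pplat − PEEP) = 515.0 / (25.0 − 12) = 515.0/13.0 = 39.615 mL/cmH2O.
τ = R × C = 12.468 × 0.03962 L/cmH2O = 0.494 s.
Fraction remaining at end-expiration = e^(−Te/τ) = e^(−0.31/0.494) = 0.5339 → 53.39%.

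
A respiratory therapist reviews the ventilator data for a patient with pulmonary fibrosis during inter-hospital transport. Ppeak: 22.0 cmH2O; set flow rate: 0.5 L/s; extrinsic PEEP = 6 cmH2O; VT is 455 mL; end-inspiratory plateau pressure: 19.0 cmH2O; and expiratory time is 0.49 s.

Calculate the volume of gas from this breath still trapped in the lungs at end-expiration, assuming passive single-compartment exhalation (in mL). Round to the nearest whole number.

44

R = (PIP − Pplat)/V̇ = (22.0 − 19.0) / 0.5 = 3.0/0.5 = 6.0 cmH2O·s/L.
C = Vt/(Pplat − PEEP) = 455.0 / (19.0 − 6) = 455.0/13.0 = 35.0 mL/cmH2O.
τ = R × C = 6.0 × 0.035 L/cmH2O = 0.21 s.
Fraction remaining = e^(−Te/τ) = e^(−0.49/0.21) = 0.09697.
Trapped volume = 455.0 × 0.09697 = 44.121 mL.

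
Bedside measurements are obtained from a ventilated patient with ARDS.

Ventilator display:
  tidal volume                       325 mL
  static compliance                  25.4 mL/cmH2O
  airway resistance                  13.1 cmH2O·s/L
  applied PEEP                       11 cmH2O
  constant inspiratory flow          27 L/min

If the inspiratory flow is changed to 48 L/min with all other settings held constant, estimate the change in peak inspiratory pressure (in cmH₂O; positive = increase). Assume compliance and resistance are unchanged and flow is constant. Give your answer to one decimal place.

4.6

Flow: 27 L/min ÷ 60 = 0.45 L/s.
New flow: 48 L/min ÷ 60 = 0.8 L/s.
PIP = Vt/C + R·V̇ + PEEP (constant-flow equation of motion).
Only the resistive term changes: ΔPIP = R × ΔV̇ = 13.1 × (0.8 − 0.45) = 13.1 × 0.35 = 4.585 cmH2O.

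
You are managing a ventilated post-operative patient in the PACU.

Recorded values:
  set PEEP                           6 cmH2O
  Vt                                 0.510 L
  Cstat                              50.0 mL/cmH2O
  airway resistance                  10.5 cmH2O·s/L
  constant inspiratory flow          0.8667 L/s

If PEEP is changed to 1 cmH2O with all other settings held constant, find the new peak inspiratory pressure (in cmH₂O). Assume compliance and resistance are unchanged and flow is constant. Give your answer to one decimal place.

PIP = Vt/C + R·V̇ + PEEP (constant-flow equation of motion).
Only the baseline term changes: ΔPIP = ΔPEEP = 1 − 6 = -5.0 cmH2O.
Original PIP = 510/50.0 + 10.5×0.8667 + 6 = 25.3 cmH2O; new PIP = 25.3 + (-5.0) = 20.3 cmH2O.

20.3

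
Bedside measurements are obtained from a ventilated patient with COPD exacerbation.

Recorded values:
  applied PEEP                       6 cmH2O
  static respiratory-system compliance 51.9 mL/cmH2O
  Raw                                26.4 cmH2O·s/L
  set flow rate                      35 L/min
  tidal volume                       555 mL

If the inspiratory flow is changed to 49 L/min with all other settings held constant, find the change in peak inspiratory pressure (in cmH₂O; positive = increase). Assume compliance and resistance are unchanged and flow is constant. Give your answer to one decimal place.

Flow: 35 L/min ÷ 60 = 0.5833 L/s.
New flow: 49 L/min ÷ 60 = 0.8167 L/s.
PIP = Vt/C + R·V̇ + PEEP (constant-flow equation of motion).
Only the resistive term changes: ΔPIP = R × ΔV̇ = 26.4 × (0.8167 − 0.5833) = 26.4 × 0.2334 = 6.162 cmH2O.

6.2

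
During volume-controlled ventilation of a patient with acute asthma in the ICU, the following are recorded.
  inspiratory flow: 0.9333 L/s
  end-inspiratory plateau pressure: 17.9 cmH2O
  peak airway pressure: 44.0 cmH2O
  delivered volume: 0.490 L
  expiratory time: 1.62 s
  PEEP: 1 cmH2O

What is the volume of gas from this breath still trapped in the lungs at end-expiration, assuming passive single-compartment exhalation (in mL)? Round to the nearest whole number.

66

R = (PIP − Pplat)/V̇ = (44.0 − 17.9) / 0.9333 = 26.1/0.9333 = 27.965 cmH2O·s/L.
C = Vt/(Pplat − PEEP) = 490.0 / (17.9 − 1) = 490.0/16.9 = 28.994 mL/cmH2O.
τ = R × C = 27.965 × 0.02899 L/cmH2O = 0.8107 s.
Fraction remaining = e^(−Te/τ) = e^(−1.62/0.8107) = 0.1356.
Trapped volume = 490.0 × 0.1356 = 66.444 mL.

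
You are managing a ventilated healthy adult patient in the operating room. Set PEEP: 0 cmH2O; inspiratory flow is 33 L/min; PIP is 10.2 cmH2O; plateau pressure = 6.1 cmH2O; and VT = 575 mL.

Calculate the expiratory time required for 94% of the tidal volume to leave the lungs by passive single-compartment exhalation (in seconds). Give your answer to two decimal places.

1.98

Flow: 33 L/min ÷ 60 = 0.55 L/s.
R = (PIP − Pplat)/V̇ = (10.2 − 6.1) / 0.55 = 4.1/0.55 = 7.455 cmH2O·s/L.
C = Vt/(Pplat − PEEP) = 575.0 / (6.1 − 0) = 575.0/6.1 = 94.262 mL/cmH2O.
τ = R × C = 7.455 × 0.09426 L/cmH2O = 0.7027 s.
t = −τ·ln(1 − 0.94) = −0.7027·ln(0.06) = 1.977 s.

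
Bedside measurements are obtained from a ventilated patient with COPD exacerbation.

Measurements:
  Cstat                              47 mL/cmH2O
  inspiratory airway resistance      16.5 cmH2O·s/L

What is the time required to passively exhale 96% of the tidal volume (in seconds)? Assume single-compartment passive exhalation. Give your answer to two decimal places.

τ = R × C = 16.5 × 47 mL/cmH2O = 16.5 × 0.047 L/cmH2O = 0.7755 s.
Exhaled fraction f = 1 − e^(−t/τ) → t = −τ·ln(1 − f) = −0.7755·ln(0.04) = 2.496 s.

2.50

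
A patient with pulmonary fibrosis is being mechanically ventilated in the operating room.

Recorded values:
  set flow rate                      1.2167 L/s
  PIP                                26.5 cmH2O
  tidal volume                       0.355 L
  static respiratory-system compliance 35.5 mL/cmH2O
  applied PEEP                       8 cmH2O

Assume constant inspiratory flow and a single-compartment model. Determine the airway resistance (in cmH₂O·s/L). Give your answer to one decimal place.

7.0

Equation of motion (constant flow): PIP = Vt/C + R·V̇ + PEEP.
R·V̇ = PIP − Vt/C − PEEP = 26.5 − 355/35.5 − 8 = 26.5 − 10.0 − 8 = 8.5 cmH2O.
R = 8.5 / 1.2167 = 6.986 cmH2O·s/L.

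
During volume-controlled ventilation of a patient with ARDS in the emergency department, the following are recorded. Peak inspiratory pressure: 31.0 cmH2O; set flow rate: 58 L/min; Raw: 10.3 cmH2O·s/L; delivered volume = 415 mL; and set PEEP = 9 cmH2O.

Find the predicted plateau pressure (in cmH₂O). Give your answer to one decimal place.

Flow: 58 L/min ÷ 60 = 0.9667 L/s.
Pplat = PIP − Raw × flow = 31.0 − 10.3 × 0.9667 = 31.0 − 9.957 = 21.043 cmH2O.

21.0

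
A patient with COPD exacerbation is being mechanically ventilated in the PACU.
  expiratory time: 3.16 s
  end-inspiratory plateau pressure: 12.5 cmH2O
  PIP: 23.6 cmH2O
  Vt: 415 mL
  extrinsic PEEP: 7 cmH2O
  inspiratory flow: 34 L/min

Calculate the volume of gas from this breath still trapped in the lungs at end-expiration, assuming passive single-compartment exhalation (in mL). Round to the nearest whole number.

49

Flow: 34 L/min ÷ 60 = 0.5667 L/s.
R = (PIP − Pplat)/V̇ = (23.6 − 12.5) / 0.5667 = 11.1/0.5667 = 19.587 cmH2O·s/L.
C = Vt/(Pplat − PEEP) = 415.0 / (12.5 − 7) = 415.0/5.5 = 75.455 mL/cmH2O.
τ = R × C = 19.587 × 0.07546 L/cmH2O = 1.478 s.
Fraction remaining = e^(−Te/τ) = e^(−3.16/1.478) = 0.1179.
Trapped volume = 415.0 × 0.1179 = 48.929 mL.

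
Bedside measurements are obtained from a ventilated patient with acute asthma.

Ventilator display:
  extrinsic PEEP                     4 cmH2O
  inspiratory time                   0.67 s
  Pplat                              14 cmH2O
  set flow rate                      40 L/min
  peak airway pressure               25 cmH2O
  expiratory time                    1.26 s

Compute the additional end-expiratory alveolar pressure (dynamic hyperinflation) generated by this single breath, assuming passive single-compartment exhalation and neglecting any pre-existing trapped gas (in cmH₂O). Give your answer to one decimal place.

Flow: 40 L/min ÷ 60 = 0.6667 L/s.
Vt = flow × Ti = 0.6667 L/s × 0.67 s × 1000 mL/L = 446.69 mL.
R = (PIP − Pplat)/V̇ = (25 − 14) / 0.6667 = 11.0/0.6667 = 16.499 cmH2O·s/L.
C = Vt/(Pplat − PEEP) = 446.69 / (14 − 4) = 446.69/10.0 = 44.669 mL/cmH2O.
τ = R × C = 16.499 × 0.04467 L/cmH2O = 0.737 s.
Fraction remaining = e^(−Te/τ) = e^(−1.26/0.737) = 0.1809; trapped volume = 446.69 × 0.1809 = 80.806 mL.
Additional alveolar pressure from trapping ≈ V_trapped / C = 80.806 / 44.669 = 1.809 cmH2O.

1.8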